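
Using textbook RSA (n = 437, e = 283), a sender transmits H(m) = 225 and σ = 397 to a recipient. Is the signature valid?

σ^283 mod 437 = 225
σ^283 mod 437 = 225 matches H(m).

valid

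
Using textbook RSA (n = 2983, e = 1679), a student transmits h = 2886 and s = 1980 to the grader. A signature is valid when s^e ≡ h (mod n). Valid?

s^2 ≡ 1980^2 = 3920400 ≡ 738
s^4 ≡ 738^2 = 544644 ≡ 1738
s^8 ≡ 1738^2 = 3020644 ≡ 1848
s^16 ≡ 1848^2 = 3415104 ≡ 2552
s^32 ≡ 2552^2 = 6512704 ≡ 815
s^64 ≡ 815^2 = 664225 ≡ 1999
s^128 ≡ 1999^2 = 3996001 ≡ 1764
s^256 ≡ 1764^2 = 3111696 ≡ 427
s^512 ≡ 427^2 = 182329 ≡ 366
s^1024 ≡ 366^2 = 133956 ≡ 2704
1679 = 1024 + 512 + 128 + 8 + 4 + 2 + 1, so s^1679 ≡ 2704·366·1764·1848·1738·738·1980 ≡ 2886 (mod 2983)
s^1679 mod 2983 = 2886 matches h.

yes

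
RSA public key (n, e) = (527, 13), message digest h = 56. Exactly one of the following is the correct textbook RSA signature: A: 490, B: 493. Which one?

A

Candidate A: Squares mod 527: 490^1≡490, 490^2≡315, 490^4≡149, 490^8≡67; 13 = 8 + 4 + 1, so 490^13 ≡ 67·149·490 ≡ 56 (mod 527)
  → matches h = 56
Candidate B: Squares mod 527: 493^1≡493, 493^2≡102, 493^4≡391, 493^8≡51; 13 = 8 + 4 + 1, so 493^13 ≡ 51·391·493 ≡ 255 (mod 527)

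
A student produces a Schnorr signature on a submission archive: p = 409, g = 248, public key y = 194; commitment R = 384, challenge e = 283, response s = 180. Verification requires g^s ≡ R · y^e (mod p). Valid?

no

g^s mod p:
Squares mod 409: 248^1≡248, 248^2≡154, 248^4≡403, 248^8≡36, 248^16≡69, 248^32≡262, 248^64≡341, 248^128≡125
180 = 128 + 32 + 16 + 4, so 248^180 ≡ 125·262·69·403 ≡ 259 (mod 409)
R · y^e mod p:
Squares mod 409: 194^1≡194, 194^2≡8, 194^4≡64, 194^8≡6, 194^16≡36, 194^32≡69, 194^64≡262, 194^128≡341, 194^256≡125
283 = 256 + 16 + 8 + 2 + 1, so 194^283 ≡ 125·36·6·8·194 ≡ 314 (mod 409)
384·314 = 120576 ≡ 330 (mod 409)
259 ≠ 330; the check fails.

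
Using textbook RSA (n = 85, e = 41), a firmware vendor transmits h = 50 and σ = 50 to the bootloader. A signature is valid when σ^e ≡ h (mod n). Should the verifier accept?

accept

σ^2 ≡ 50^2 = 2500 ≡ 35
σ^4 ≡ 35^2 = 1225 ≡ 35
σ^8 ≡ 35^2 = 1225 ≡ 35
σ^16 ≡ 35^2 = 1225 ≡ 35
σ^32 ≡ 35^2 = 1225 ≡ 35
41 = 32 + 8 + 1, so σ^41 ≡ 35·35·50 ≡ 50 (mod 85)
σ^41 mod 85 = 50 matches h.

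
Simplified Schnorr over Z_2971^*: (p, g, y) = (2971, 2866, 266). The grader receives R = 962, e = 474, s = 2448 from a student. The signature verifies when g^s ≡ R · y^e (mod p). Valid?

g^s mod p:
2866^2 = 8213956 ≡ 2112
2866^4 ≡ 2112^2 = 4460544 ≡ 1073
2866^8 ≡ 1073^2 = 1151329 ≡ 1552
2866^16 ≡ 1552^2 = 2408704 ≡ 2194
2866^32 ≡ 2194^2 = 4813636 ≡ 616
2866^64 ≡ 616^2 = 379456 ≡ 2139
2866^128 ≡ 2139^2 = 4575321 ≡ 2952
2866^256 ≡ 2952^2 = 8714304 ≡ 361
2866^512 ≡ 361^2 = 130321 ≡ 2568
2866^1024 ≡ 2568^2 = 6594624 ≡ 1975
2866^2048 ≡ 1975^2 = 3900625 ≡ 2673
2448 = 2048 + 256 + 128 + 16, so 2866^2448 ≡ 2673·361·2952·2194 ≡ 775 (mod 2971)
R · y^e mod p:
266^2 = 70756 ≡ 2423
266^4 ≡ 2423^2 = 5870929 ≡ 233
266^8 ≡ 233^2 = 54289 ≡ 811
266^16 ≡ 811^2 = 657721 ≡ 1130
266^32 ≡ 1130^2 = 1276900 ≡ 2341
266^64 ≡ 2341^2 = 5480281 ≡ 1757
266^128 ≡ 1757^2 = 3087049 ≡ 180
266^256 ≡ 180^2 = 32400 ≡ 2690
474 = 256 + 128 + 64 + 16 + 8 + 2, so 266^474 ≡ 2690·180·1757·1130·811·2423 ≡ 2959 (mod 2971)
962·2959 = 2846558 ≡ 340 (mod 2971)
775 ≠ 340; the check fails.

no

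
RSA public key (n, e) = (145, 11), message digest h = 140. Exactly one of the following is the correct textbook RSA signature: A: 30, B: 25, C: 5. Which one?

B

Candidate A: Squares mod 145: 30^1≡30, 30^2≡30, 30^4≡30, 30^8≡30; 11 = 8 + 2 + 1, so 30^11 ≡ 30·30·30 ≡ 30 (mod 145)
Candidate B: Squares mod 145: 25^1≡25, 25^2≡45, 25^4≡140, 25^8≡25; 11 = 8 + 2 + 1, so 25^11 ≡ 25·45·25 ≡ 140 (mod 145)
  → matches h = 140
Candidate C: Squares mod 145: 5^1≡5, 5^2≡25, 5^4≡45, 5^8≡140; 11 = 8 + 2 + 1, so 5^11 ≡ 140·25·5 ≡ 100 (mod 145)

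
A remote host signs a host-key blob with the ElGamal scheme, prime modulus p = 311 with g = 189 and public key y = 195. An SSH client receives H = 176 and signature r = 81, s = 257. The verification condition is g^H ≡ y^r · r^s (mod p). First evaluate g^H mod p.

189^2 = 35721 ≡ 267
189^4 ≡ 267^2 = 71289 ≡ 70
189^8 ≡ 70^2 = 4900 ≡ 235
189^16 ≡ 235^2 = 55225 ≡ 178
189^32 ≡ 178^2 = 31684 ≡ 273
189^64 ≡ 273^2 = 74529 ≡ 200
189^128 ≡ 200^2 = 40000 ≡ 192
176 = 128 + 32 + 16, so 189^176 ≡ 192·273·178 ≡ 48 (mod 311)

48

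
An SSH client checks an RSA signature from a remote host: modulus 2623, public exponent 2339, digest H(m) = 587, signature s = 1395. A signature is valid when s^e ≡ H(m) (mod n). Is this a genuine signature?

genuine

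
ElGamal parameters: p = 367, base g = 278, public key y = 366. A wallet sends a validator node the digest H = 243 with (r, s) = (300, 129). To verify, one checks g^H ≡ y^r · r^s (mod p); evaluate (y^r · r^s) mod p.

366^2 = 133956 ≡ 1
366^4 ≡ 1^2 = 1
366^8 ≡ 1^2 = 1
366^16 ≡ 1^2 = 1
366^32 ≡ 1^2 = 1
366^64 ≡ 1^2 = 1
366^128 ≡ 1^2 = 1
366^256 ≡ 1^2 = 1
300 = 256 + 32 + 8 + 4, so 366^300 ≡ 1·1·1·1 ≡ 1 (mod 367)
300^2 = 90000 ≡ 85
300^4 ≡ 85^2 = 7225 ≡ 252
300^8 ≡ 252^2 = 63504 ≡ 13
300^16 ≡ 13^2 = 169
300^32 ≡ 169^2 = 28561 ≡ 302
300^64 ≡ 302^2 = 91204 ≡ 188
300^128 ≡ 188^2 = 35344 ≡ 112
129 = 128 + 1, so 300^129 ≡ 112·300 ≡ 203 (mod 367)
y^r · r^s ≡ 1·203 = 203 ≡ 203 (mod 367)

203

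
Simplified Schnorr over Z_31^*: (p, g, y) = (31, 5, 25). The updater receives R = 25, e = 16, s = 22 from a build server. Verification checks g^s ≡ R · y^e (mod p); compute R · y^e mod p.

5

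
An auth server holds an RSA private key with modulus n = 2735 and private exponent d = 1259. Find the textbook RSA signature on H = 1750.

485

H^2 ≡ 1750^2 = 3062500 ≡ 2035
H^4 ≡ 2035^2 = 4141225 ≡ 435
H^8 ≡ 435^2 = 189225 ≡ 510
H^16 ≡ 510^2 = 260100 ≡ 275
H^32 ≡ 275^2 = 75625 ≡ 1780
H^64 ≡ 1780^2 = 3168400 ≡ 1270
H^128 ≡ 1270^2 = 1612900 ≡ 1985
H^256 ≡ 1985^2 = 3940225 ≡ 1825
H^512 ≡ 1825^2 = 3330625 ≡ 2130
H^1024 ≡ 2130^2 = 4536900 ≡ 2270
1259 = 1024 + 128 + 64 + 32 + 8 + 2 + 1, so H^1259 ≡ 2270·1985·1270·1780·510·2035·1750 ≡ 485 (mod 2735)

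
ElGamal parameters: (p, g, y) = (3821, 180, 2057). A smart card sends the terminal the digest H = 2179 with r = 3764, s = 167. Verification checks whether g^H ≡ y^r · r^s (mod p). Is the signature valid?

Left side g^H mod p:
180^2 = 32400 ≡ 1832
180^4 ≡ 1832^2 = 3356224 ≡ 1386
180^8 ≡ 1386^2 = 1920996 ≡ 2854
180^16 ≡ 2854^2 = 8145316 ≡ 2765
180^32 ≡ 2765^2 = 7645225 ≡ 3225
180^64 ≡ 3225^2 = 10400625 ≡ 3684
180^128 ≡ 3684^2 = 13571856 ≡ 3485
180^256 ≡ 3485^2 = 12145225 ≡ 2087
180^512 ≡ 2087^2 = 4355569 ≡ 3450
180^1024 ≡ 3450^2 = 11902500 ≡ 85
180^2048 ≡ 85^2 = 7225 ≡ 3404
2179 = 2048 + 128 + 2 + 1, so 180^2179 ≡ 3404·3485·1832·180 ≡ 3633 (mod 3821)
Right side y^r · r^s mod p:
2057^2 = 4231249 ≡ 1402
2057^4 ≡ 1402^2 = 1965604 ≡ 1610
2057^8 ≡ 1610^2 = 2592100 ≡ 1462
2057^16 ≡ 1462^2 = 2137444 ≡ 1505
2057^32 ≡ 1505^2 = 2265025 ≡ 2993
2057^64 ≡ 2993^2 = 8958049 ≡ 1625
2057^128 ≡ 1625^2 = 2640625 ≡ 314
2057^256 ≡ 314^2 = 98596 ≡ 3071
2057^512 ≡ 3071^2 = 9431041 ≡ 813
2057^1024 ≡ 813^2 = 660969 ≡ 3757
2057^2048 ≡ 3757^2 = 14115049 ≡ 275
3764 = 2048 + 1024 + 512 + 128 + 32 + 16 + 4, so 2057^3764 ≡ 275·3757·813·314·2993·1505·1610 ≡ 1360 (mod 3821)
3764^2 = 14167696 ≡ 3249
3764^4 ≡ 3249^2 = 10556001 ≡ 2399
3764^8 ≡ 2399^2 = 5755201 ≡ 775
3764^16 ≡ 775^2 = 600625 ≡ 728
3764^32 ≡ 728^2 = 529984 ≡ 2686
3764^64 ≡ 2686^2 = 7214596 ≡ 548
3764^128 ≡ 548^2 = 300304 ≡ 2266
167 = 128 + 32 + 4 + 2 + 1, so 3764^167 ≡ 2266·2686·2399·3249·3764 ≡ 3450 (mod 3821)
1360·3450 = 4692000 ≡ 3633 (mod 3821)
3633 ≡ 3633 (mod 3821), so the signature is genuine.

valid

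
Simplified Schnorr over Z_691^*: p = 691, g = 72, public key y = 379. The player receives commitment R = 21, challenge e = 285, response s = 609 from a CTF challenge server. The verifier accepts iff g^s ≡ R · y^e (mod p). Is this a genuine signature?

g^s mod p:
72^2 = 5184 ≡ 347
72^4 ≡ 347^2 = 120409 ≡ 175
72^8 ≡ 175^2 = 30625 ≡ 221
72^16 ≡ 221^2 = 48841 ≡ 471
72^32 ≡ 471^2 = 221841 ≡ 30
72^64 ≡ 30^2 = 900 ≡ 209
72^128 ≡ 209^2 = 43681 ≡ 148
72^256 ≡ 148^2 = 21904 ≡ 483
72^512 ≡ 483^2 = 233289 ≡ 422
609 = 512 + 64 + 32 + 1, so 72^609 ≡ 422·209·30·72 ≡ 362 (mod 691)
R · y^e mod p:
379^2 = 143641 ≡ 604
379^4 ≡ 604^2 = 364816 ≡ 659
379^8 ≡ 659^2 = 434281 ≡ 333
379^16 ≡ 333^2 = 110889 ≡ 329
379^32 ≡ 329^2 = 108241 ≡ 445
379^64 ≡ 445^2 = 198025 ≡ 399
379^128 ≡ 399^2 = 159201 ≡ 271
379^256 ≡ 271^2 = 73441 ≡ 195
285 = 256 + 16 + 8 + 4 + 1, so 379^285 ≡ 195·329·333·659·379 ≡ 445 (mod 691)
21·445 = 9345 ≡ 362 (mod 691)
362 ≡ 362 (mod 691); signature holds.

genuine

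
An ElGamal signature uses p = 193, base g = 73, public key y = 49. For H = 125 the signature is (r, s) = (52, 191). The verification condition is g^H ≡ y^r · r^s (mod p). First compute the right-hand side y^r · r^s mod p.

61

49^2 = 2401 ≡ 85
49^4 ≡ 85^2 = 7225 ≡ 84
49^8 ≡ 84^2 = 7056 ≡ 108
49^16 ≡ 108^2 = 11664 ≡ 84
49^32 ≡ 84^2 = 7056 ≡ 108
52 = 32 + 16 + 4, so 49^52 ≡ 108·84·84 ≡ 84 (mod 193)
52^2 = 2704 ≡ 2
52^4 ≡ 2^2 = 4
52^8 ≡ 4^2 = 16
52^16 ≡ 16^2 = 256 ≡ 63
52^32 ≡ 63^2 = 3969 ≡ 109
52^64 ≡ 109^2 = 11881 ≡ 108
52^128 ≡ 108^2 = 11664 ≡ 84
191 = 128 + 32 + 16 + 8 + 4 + 2 + 1, so 52^191 ≡ 84·109·63·16·4·2·52 ≡ 26 (mod 193)
y^r · r^s ≡ 84·26 = 2184 ≡ 61 (mod 193)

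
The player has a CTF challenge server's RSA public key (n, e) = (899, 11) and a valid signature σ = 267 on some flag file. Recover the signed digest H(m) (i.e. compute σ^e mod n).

σ^2 ≡ 267^2 = 71289 ≡ 268
σ^4 ≡ 268^2 = 71824 ≡ 803
σ^8 ≡ 803^2 = 644809 ≡ 226
11 = 8 + 2 + 1, so σ^11 ≡ 226·268·267 ≡ 444 (mod 899)

444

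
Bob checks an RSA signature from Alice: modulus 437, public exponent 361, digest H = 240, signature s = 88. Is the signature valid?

valid

s^2 ≡ 88^2 = 7744 ≡ 315
s^4 ≡ 315^2 = 99225 ≡ 26
s^8 ≡ 26^2 = 676 ≡ 239
s^16 ≡ 239^2 = 57121 ≡ 311
s^32 ≡ 311^2 = 96721 ≡ 144
s^64 ≡ 144^2 = 20736 ≡ 197
s^128 ≡ 197^2 = 38809 ≡ 353
s^256 ≡ 353^2 = 124609 ≡ 64
361 = 256 + 64 + 32 + 8 + 1, so s^361 ≡ 64·197·144·239·88 ≡ 240 (mod 437)
s^361 mod 437 = 240 matches H.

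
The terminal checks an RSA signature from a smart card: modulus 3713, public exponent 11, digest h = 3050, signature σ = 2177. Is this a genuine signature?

Squares mod 3713: σ^1≡2177, σ^2≡1541, σ^4≡2074, σ^8≡1822
11 = 8 + 2 + 1, so σ^11 ≡ 1822·1541·2177 ≡ 663 (mod 3713)
σ^11 mod 3713 = 663, but h = 3050.

forged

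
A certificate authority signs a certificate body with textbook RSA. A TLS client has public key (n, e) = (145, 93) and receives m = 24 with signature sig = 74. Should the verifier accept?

accept

sig^2 ≡ 74^2 = 5476 ≡ 111
sig^4 ≡ 111^2 = 12321 ≡ 141
sig^8 ≡ 141^2 = 19881 ≡ 16
sig^16 ≡ 16^2 = 256 ≡ 111
sig^32 ≡ 111^2 = 12321 ≡ 141
sig^64 ≡ 141^2 = 19881 ≡ 16
93 = 64 + 16 + 8 + 4 + 1, so sig^93 ≡ 16·111·16·141·74 ≡ 24 (mod 145)
24 = m, so the signature checks out.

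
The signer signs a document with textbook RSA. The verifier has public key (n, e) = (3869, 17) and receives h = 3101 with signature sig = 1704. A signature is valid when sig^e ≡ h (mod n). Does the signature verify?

sig^2 ≡ 1704^2 = 2903616 ≡ 1866
sig^4 ≡ 1866^2 = 3481956 ≡ 3725
sig^8 ≡ 3725^2 = 13875625 ≡ 1391
sig^16 ≡ 1391^2 = 1934881 ≡ 381
17 = 16 + 1, so sig^17 ≡ 381·1704 ≡ 3101 (mod 3869)
Since 3101 equals the digest 3101, verification succeeds.

verifies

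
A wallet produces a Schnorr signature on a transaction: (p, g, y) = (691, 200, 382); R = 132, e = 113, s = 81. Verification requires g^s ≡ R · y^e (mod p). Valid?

no

g^s mod p:
Squares mod 691: 200^1≡200, 200^2≡613, 200^4≡556, 200^8≡259, 200^16≡54, 200^32≡152, 200^64≡301
81 = 64 + 16 + 1, so 200^81 ≡ 301·54·200 ≡ 336 (mod 691)
R · y^e mod p:
Squares mod 691: 382^1≡382, 382^2≡123, 382^4≡618, 382^8≡492, 382^16≡214, 382^32≡190, 382^64≡168
113 = 64 + 32 + 16 + 1, so 382^113 ≡ 168·190·214·382 ≡ 500 (mod 691)
132·500 = 66000 ≡ 355 (mod 691)
336 ≠ 355; the check fails.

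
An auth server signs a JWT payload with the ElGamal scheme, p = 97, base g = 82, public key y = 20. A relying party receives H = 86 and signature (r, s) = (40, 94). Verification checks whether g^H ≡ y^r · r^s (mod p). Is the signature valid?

Left side g^H mod p:
Squares mod 97: 82^1≡82, 82^2≡31, 82^4≡88, 82^8≡81, 82^16≡62, 82^32≡61, 82^64≡35
86 = 64 + 16 + 4 + 2, so 82^86 ≡ 35·62·88·31 ≡ 44 (mod 97)
Right side y^r · r^s mod p:
Squares mod 97: 20^1≡20, 20^2≡12, 20^4≡47, 20^8≡75, 20^16≡96, 20^32≡1
40 = 32 + 8, so 20^40 ≡ 1·75 ≡ 75 (mod 97)
Squares mod 97: 40^1≡40, 40^2≡48, 40^4≡73, 40^8≡91, 40^16≡36, 40^32≡35, 40^64≡61
94 = 64 + 16 + 8 + 4 + 2, so 40^94 ≡ 61·36·91·73·48 ≡ 95 (mod 97)
75·95 = 7125 ≡ 44 (mod 97)
44 ≡ 44 (mod 97), so the signature is genuine.

valid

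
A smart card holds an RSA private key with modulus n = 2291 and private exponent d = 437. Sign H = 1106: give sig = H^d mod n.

1659

H^2 ≡ 1106^2 = 1223236 ≡ 2133
H^4 ≡ 2133^2 = 4549689 ≡ 2054
H^8 ≡ 2054^2 = 4218916 ≡ 1185
H^16 ≡ 1185^2 = 1404225 ≡ 2133
H^32 ≡ 2133^2 = 4549689 ≡ 2054
H^64 ≡ 2054^2 = 4218916 ≡ 1185
H^128 ≡ 1185^2 = 1404225 ≡ 2133
H^256 ≡ 2133^2 = 4549689 ≡ 2054
437 = 256 + 128 + 32 + 16 + 4 + 1, so H^437 ≡ 2054·2133·2054·2133·2054·1106 ≡ 1659 (mod 2291)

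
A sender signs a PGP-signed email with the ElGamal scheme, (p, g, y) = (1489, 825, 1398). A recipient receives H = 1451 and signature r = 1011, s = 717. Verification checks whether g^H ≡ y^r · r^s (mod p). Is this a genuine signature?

forged

Left side g^H mod p:
Squares mod 1489: 825^1≡825, 825^2≡152, 825^4≡769, 825^8≡228, 825^16≡1358, 825^32≡782, 825^64≡1034, 825^128≡54, 825^256≡1427, 825^512≡866, 825^1024≡989
1451 = 1024 + 256 + 128 + 32 + 8 + 2 + 1, so 825^1451 ≡ 989·1427·54·782·228·152·825 ≡ 511 (mod 1489)
Right side y^r · r^s mod p:
Squares mod 1489: 1398^1≡1398, 1398^2≡836, 1398^4≡555, 1398^8≡1291, 1398^16≡490, 1398^32≡371, 1398^64≡653, 1398^128≡555, 1398^256≡1291, 1398^512≡490
1011 = 512 + 256 + 128 + 64 + 32 + 16 + 2 + 1, so 1398^1011 ≡ 490·1291·555·653·371·490·836·1398 ≡ 1364 (mod 1489)
Squares mod 1489: 1011^1≡1011, 1011^2≡667, 1011^4≡1167, 1011^8≡943, 1011^16≡316, 1011^32≡93, 1011^64≡1204, 1011^128≡819, 1011^256≡711, 1011^512≡750
717 = 512 + 128 + 64 + 8 + 4 + 1, so 1011^717 ≡ 750·819·1204·943·1167·1011 ≡ 150 (mod 1489)
1364·150 = 204600 ≡ 607 (mod 1489)
511 ≠ 607, so verification fails.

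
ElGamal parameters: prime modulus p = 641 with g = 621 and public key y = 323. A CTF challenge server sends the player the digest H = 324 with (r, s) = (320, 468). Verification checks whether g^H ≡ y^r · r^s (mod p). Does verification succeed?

passes

Left side g^H mod p:
Squares mod 641: 621^1≡621, 621^2≡400, 621^4≡391, 621^8≡323, 621^16≡487, 621^32≡640, 621^64≡1, 621^128≡1, 621^256≡1
324 = 256 + 64 + 4, so 621^324 ≡ 1·1·391 ≡ 391 (mod 641)
Right side y^r · r^s mod p:
Squares mod 641: 323^1≡323, 323^2≡487, 323^4≡640, 323^8≡1, 323^16≡1, 323^32≡1, 323^64≡1, 323^128≡1, 323^256≡1
320 = 256 + 64, so 323^320 ≡ 1·1 ≡ 1 (mod 641)
Squares mod 641: 320^1≡320, 320^2≡481, 320^4≡601, 320^8≡318, 320^16≡487, 320^32≡640, 320^64≡1, 320^128≡1, 320^256≡1
468 = 256 + 128 + 64 + 16 + 4, so 320^468 ≡ 1·1·1·487·601 ≡ 391 (mod 641)
1·391 = 391 ≡ 391 (mod 641)
391 ≡ 391 (mod 641), so the signature is genuine.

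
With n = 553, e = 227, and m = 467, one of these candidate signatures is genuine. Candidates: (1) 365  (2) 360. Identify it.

2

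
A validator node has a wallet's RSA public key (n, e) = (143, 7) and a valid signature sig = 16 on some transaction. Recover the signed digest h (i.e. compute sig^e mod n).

Squares mod 143: sig^1≡16, sig^2≡113, sig^4≡42
7 = 4 + 2 + 1, so sig^7 ≡ 42·113·16 ≡ 3 (mod 143)

3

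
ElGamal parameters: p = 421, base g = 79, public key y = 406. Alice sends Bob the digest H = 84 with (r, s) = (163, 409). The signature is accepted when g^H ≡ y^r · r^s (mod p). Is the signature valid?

invalid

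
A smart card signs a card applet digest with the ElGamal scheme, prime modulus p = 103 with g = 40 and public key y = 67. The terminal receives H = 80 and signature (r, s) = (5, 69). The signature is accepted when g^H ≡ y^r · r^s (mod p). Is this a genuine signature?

Left side g^H mod p:
40^2 = 1600 ≡ 55
40^4 ≡ 55^2 = 3025 ≡ 38
40^8 ≡ 38^2 = 1444 ≡ 2
40^16 ≡ 2^2 = 4
40^32 ≡ 4^2 = 16
40^64 ≡ 16^2 = 256 ≡ 50
80 = 64 + 16, so 40^80 ≡ 50·4 ≡ 97 (mod 103)
Right side y^r · r^s mod p:
67^2 = 4489 ≡ 60
67^4 ≡ 60^2 = 3600 ≡ 98
5 = 4 + 1, so 67^5 ≡ 98·67 ≡ 77 (mod 103)
5^2 = 25
5^4 ≡ 25^2 = 625 ≡ 7
5^8 ≡ 7^2 = 49
5^16 ≡ 49^2 = 2401 ≡ 32
5^32 ≡ 32^2 = 1024 ≡ 97
5^64 ≡ 97^2 = 9409 ≡ 36
69 = 64 + 4 + 1, so 5^69 ≡ 36·7·5 ≡ 24 (mod 103)
77·24 = 1848 ≡ 97 (mod 103)
97 ≡ 97 (mod 103), so the signature is genuine.

genuine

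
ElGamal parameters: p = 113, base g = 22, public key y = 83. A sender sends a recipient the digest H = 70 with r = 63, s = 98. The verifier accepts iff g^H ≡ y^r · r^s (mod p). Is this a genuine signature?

forged

Left side g^H mod p:
Squares mod 113: 22^1≡22, 22^2≡32, 22^4≡7, 22^8≡49, 22^16≡28, 22^32≡106, 22^64≡49
70 = 64 + 4 + 2, so 22^70 ≡ 49·7·32 ≡ 15 (mod 113)
Right side y^r · r^s mod p:
Squares mod 113: 83^1≡83, 83^2≡109, 83^4≡16, 83^8≡30, 83^16≡109, 83^32≡16
63 = 32 + 16 + 8 + 4 + 2 + 1, so 83^63 ≡ 16·109·30·16·109·83 ≡ 112 (mod 113)
Squares mod 113: 63^1≡63, 63^2≡14, 63^4≡83, 63^8≡109, 63^16≡16, 63^32≡30, 63^64≡109
98 = 64 + 32 + 2, so 63^98 ≡ 109·30·14 ≡ 15 (mod 113)
112·15 = 1680 ≡ 98 (mod 113)
15 ≠ 98, so verification fails.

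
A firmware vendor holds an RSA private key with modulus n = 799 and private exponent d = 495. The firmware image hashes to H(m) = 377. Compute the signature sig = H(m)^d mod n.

142

(H(m))^2 ≡ 377^2 = 142129 ≡ 706
(H(m))^4 ≡ 706^2 = 498436 ≡ 659
(H(m))^8 ≡ 659^2 = 434281 ≡ 424
(H(m))^16 ≡ 424^2 = 179776 ≡ 1
(H(m))^32 ≡ 1^2 = 1
(H(m))^64 ≡ 1^2 = 1
(H(m))^128 ≡ 1^2 = 1
(H(m))^256 ≡ 1^2 = 1
495 = 256 + 128 + 64 + 32 + 8 + 4 + 2 + 1, so (H(m))^495 ≡ 1·1·1·1·424·659·706·377 ≡ 142 (mod 799)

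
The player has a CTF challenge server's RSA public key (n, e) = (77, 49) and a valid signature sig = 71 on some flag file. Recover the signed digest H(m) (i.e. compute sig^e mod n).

Squares mod 77: sig^1≡71, sig^2≡36, sig^4≡64, sig^8≡15, sig^16≡71, sig^32≡36
49 = 32 + 16 + 1, so sig^49 ≡ 36·71·71 ≡ 64 (mod 77)

64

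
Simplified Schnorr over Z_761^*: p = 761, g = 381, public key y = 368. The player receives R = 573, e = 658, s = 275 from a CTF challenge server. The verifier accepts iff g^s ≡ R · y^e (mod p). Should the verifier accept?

g^s mod p:
381^275 mod 761 = 397
R · y^e mod p:
368^658 mod 761 = 261
573·261 = 149553 ≡ 397 (mod 761)
397 ≡ 397 (mod 761); signature holds.

accept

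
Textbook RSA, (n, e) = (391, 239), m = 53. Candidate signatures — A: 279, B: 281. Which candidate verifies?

Candidate A: Squares mod 391: 279^1≡279, 279^2≡32, 279^4≡242, 279^8≡305, 279^16≡358, 279^32≡307, 279^64≡18, 279^128≡324; 239 = 128 + 64 + 32 + 8 + 4 + 2 + 1, so 279^239 ≡ 324·18·307·305·242·32·279 ≡ 328 (mod 391)
Candidate B: Squares mod 391: 281^1≡281, 281^2≡370, 281^4≡50, 281^8≡154, 281^16≡256, 281^32≡239, 281^64≡35, 281^128≡52; 239 = 128 + 64 + 32 + 8 + 4 + 2 + 1, so 281^239 ≡ 52·35·239·154·50·370·281 ≡ 53 (mod 391)
  → matches m = 53

B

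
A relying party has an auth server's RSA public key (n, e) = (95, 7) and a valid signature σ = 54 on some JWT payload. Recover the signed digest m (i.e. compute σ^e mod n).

74

σ^2 ≡ 54^2 = 2916 ≡ 66
σ^4 ≡ 66^2 = 4356 ≡ 81
7 = 4 + 2 + 1, so σ^7 ≡ 81·66·54 ≡ 74 (mod 95)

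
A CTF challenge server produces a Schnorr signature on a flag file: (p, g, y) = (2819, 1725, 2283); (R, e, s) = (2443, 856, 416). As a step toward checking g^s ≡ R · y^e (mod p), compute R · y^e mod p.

Squares mod 2819: 2283^1≡2283, 2283^2≡2577, 2283^4≡2184, 2283^8≡108, 2283^16≡388, 2283^32≡1137, 2283^64≡1667, 2283^128≡2174, 2283^256≡1632, 2283^512≡2288
856 = 512 + 256 + 64 + 16 + 8, so 2283^856 ≡ 2288·1632·1667·388·108 ≡ 818 (mod 2819)
R · y^e ≡ 2443·818 = 1998374 ≡ 2522 (mod 2819)

2522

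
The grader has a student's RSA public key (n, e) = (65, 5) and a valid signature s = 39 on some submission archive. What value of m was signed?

Squares mod 65: s^1≡39, s^2≡26, s^4≡26
5 = 4 + 1, so s^5 ≡ 26·39 ≡ 39 (mod 65)

39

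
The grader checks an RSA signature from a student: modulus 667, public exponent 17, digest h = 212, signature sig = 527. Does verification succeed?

passes

sig^2 ≡ 527^2 = 277729 ≡ 257
sig^4 ≡ 257^2 = 66049 ≡ 16
sig^8 ≡ 16^2 = 256
sig^16 ≡ 256^2 = 65536 ≡ 170
17 = 16 + 1, so sig^17 ≡ 170·527 ≡ 212 (mod 667)
212 = h, so the signature checks out.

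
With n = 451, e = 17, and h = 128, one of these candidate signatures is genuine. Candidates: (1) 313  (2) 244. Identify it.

2

Candidate 1: Squares mod 451: 313^1≡313, 313^2≡102, 313^4≡31, 313^8≡59, 313^16≡324; 17 = 16 + 1, so 313^17 ≡ 324·313 ≡ 388 (mod 451)
Candidate 2: Squares mod 451: 244^1≡244, 244^2≡4, 244^4≡16, 244^8≡256, 244^16≡141; 17 = 16 + 1, so 244^17 ≡ 141·244 ≡ 128 (mod 451)
  → matches h = 128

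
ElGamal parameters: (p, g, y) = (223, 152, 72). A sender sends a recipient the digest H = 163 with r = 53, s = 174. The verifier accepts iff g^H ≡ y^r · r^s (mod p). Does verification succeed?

fails

Left side g^H mod p:
152^2 = 23104 ≡ 135
152^4 ≡ 135^2 = 18225 ≡ 162
152^8 ≡ 162^2 = 26244 ≡ 153
152^16 ≡ 153^2 = 23409 ≡ 217
152^32 ≡ 217^2 = 47089 ≡ 36
152^64 ≡ 36^2 = 1296 ≡ 181
152^128 ≡ 181^2 = 32761 ≡ 203
163 = 128 + 32 + 2 + 1, so 152^163 ≡ 203·36·135·152 ≡ 19 (mod 223)
Right side y^r · r^s mod p:
72^2 = 5184 ≡ 55
72^4 ≡ 55^2 = 3025 ≡ 126
72^8 ≡ 126^2 = 15876 ≡ 43
72^16 ≡ 43^2 = 1849 ≡ 65
72^32 ≡ 65^2 = 4225 ≡ 211
53 = 32 + 16 + 4 + 1, so 72^53 ≡ 211·65·126·72 ≡ 76 (mod 223)
53^2 = 2809 ≡ 133
53^4 ≡ 133^2 = 17689 ≡ 72
53^8 ≡ 72^2 = 5184 ≡ 55
53^16 ≡ 55^2 = 3025 ≡ 126
53^32 ≡ 126^2 = 15876 ≡ 43
53^64 ≡ 43^2 = 1849 ≡ 65
53^128 ≡ 65^2 = 4225 ≡ 211
174 = 128 + 32 + 8 + 4 + 2, so 53^174 ≡ 211·43·55·72·133 ≡ 98 (mod 223)
76·98 = 7448 ≡ 89 (mod 223)
19 ≠ 89, so verification fails.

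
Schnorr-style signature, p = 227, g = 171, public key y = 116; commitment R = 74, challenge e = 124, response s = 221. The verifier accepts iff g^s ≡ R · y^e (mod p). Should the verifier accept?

g^s mod p:
Squares mod 227: 171^1≡171, 171^2≡185, 171^4≡175, 171^8≡207, 171^16≡173, 171^32≡192, 171^64≡90, 171^128≡155
221 = 128 + 64 + 16 + 8 + 4 + 1, so 171^221 ≡ 155·90·173·207·175·171 ≡ 64 (mod 227)
R · y^e mod p:
Squares mod 227: 116^1≡116, 116^2≡63, 116^4≡110, 116^8≡69, 116^16≡221, 116^32≡36, 116^64≡161
124 = 64 + 32 + 16 + 8 + 4, so 116^124 ≡ 161·36·221·69·110 ≡ 85 (mod 227)
74·85 = 6290 ≡ 161 (mod 227)
64 ≠ 161; the check fails.

reject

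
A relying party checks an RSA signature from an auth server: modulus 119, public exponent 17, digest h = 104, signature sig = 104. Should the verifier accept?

accept

Squares mod 119: sig^1≡104, sig^2≡106, sig^4≡50, sig^8≡1, sig^16≡1
17 = 16 + 1, so sig^17 ≡ 1·104 ≡ 104 (mod 119)
sig^17 mod 119 = 104 matches h.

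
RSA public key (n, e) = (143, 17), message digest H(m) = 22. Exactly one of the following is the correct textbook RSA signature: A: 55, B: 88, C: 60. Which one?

A

Candidate A: 55^17 mod 143 = 22
  → matches H(m) = 22
Candidate B: 88^17 mod 143 = 121
Candidate C: 60^17 mod 143 = 47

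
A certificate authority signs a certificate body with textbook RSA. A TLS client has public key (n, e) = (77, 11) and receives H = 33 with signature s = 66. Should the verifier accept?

accept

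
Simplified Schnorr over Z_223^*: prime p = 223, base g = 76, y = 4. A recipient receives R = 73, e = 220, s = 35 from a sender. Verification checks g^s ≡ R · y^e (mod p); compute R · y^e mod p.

130

4^2 = 16
4^4 ≡ 16^2 = 256 ≡ 33
4^8 ≡ 33^2 = 1089 ≡ 197
4^16 ≡ 197^2 = 38809 ≡ 7
4^32 ≡ 7^2 = 49
4^64 ≡ 49^2 = 2401 ≡ 171
4^128 ≡ 171^2 = 29241 ≡ 28
220 = 128 + 64 + 16 + 8 + 4, so 4^220 ≡ 28·171·7·197·33 ≡ 14 (mod 223)
R · y^e ≡ 73·14 = 1022 ≡ 130 (mod 223)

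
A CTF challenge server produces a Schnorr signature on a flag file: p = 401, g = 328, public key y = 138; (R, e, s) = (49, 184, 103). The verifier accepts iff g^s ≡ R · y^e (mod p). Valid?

no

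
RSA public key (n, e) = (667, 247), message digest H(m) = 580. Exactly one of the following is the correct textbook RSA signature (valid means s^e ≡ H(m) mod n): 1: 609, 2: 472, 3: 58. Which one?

1

Candidate 1: Squares mod 667: 609^1≡609, 609^2≡29, 609^4≡174, 609^8≡261, 609^16≡87, 609^32≡232, 609^64≡464, 609^128≡522; 247 = 128 + 64 + 32 + 16 + 4 + 2 + 1, so 609^247 ≡ 522·464·232·87·174·29·609 ≡ 580 (mod 667)
  → matches H(m) = 580
Candidate 2: Squares mod 667: 472^1≡472, 472^2≡6, 472^4≡36, 472^8≡629, 472^16≡110, 472^32≡94, 472^64≡165, 472^128≡545; 247 = 128 + 64 + 32 + 16 + 4 + 2 + 1, so 472^247 ≡ 545·165·94·110·36·6·472 ≡ 478 (mod 667)
Candidate 3: Squares mod 667: 58^1≡58, 58^2≡29, 58^4≡174, 58^8≡261, 58^16≡87, 58^32≡232, 58^64≡464, 58^128≡522; 247 = 128 + 64 + 32 + 16 + 4 + 2 + 1, so 58^247 ≡ 522·464·232·87·174·29·58 ≡ 87 (mod 667)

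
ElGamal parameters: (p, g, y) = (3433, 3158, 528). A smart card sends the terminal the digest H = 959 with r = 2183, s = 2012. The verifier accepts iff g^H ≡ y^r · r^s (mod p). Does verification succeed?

Left side g^H mod p:
Squares mod 3433: 3158^1≡3158, 3158^2≡99, 3158^4≡2935, 3158^8≡828, 3158^16≡2417, 3158^32≡2356, 3158^64≡3008, 3158^128≡2109, 3158^256≡2146, 3158^512≡1663
959 = 512 + 256 + 128 + 32 + 16 + 8 + 4 + 2 + 1, so 3158^959 ≡ 1663·2146·2109·2356·2417·828·2935·99·3158 ≡ 1494 (mod 3433)
Right side y^r · r^s mod p:
Squares mod 3433: 528^1≡528, 528^2≡711, 528^4≡870, 528^8≡1640, 528^16≡1561, 528^32≡2724, 528^64≡1463, 528^128≡1610, 528^256≡185, 528^512≡3328, 528^1024≡726, 528^2048≡1827
2183 = 2048 + 128 + 4 + 2 + 1, so 528^2183 ≡ 1827·1610·870·711·528 ≡ 859 (mod 3433)
Squares mod 3433: 2183^1≡2183, 2183^2≡485, 2183^4≡1781, 2183^8≡3302, 2183^16≡3429, 2183^32≡16, 2183^64≡256, 2183^128≡309, 2183^256≡2790, 2183^512≡1489, 2183^1024≡2836
2012 = 1024 + 512 + 256 + 128 + 64 + 16 + 8 + 4, so 2183^2012 ≡ 2836·1489·2790·309·256·3429·3302·1781 ≡ 1992 (mod 3433)
859·1992 = 1711128 ≡ 1494 (mod 3433)
1494 ≡ 1494 (mod 3433), so the signature is genuine.

passes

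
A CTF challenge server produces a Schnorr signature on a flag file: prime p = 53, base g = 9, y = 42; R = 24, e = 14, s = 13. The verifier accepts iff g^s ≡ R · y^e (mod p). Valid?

g^s mod p:
9^2 = 81 ≡ 28
9^4 ≡ 28^2 = 784 ≡ 42
9^8 ≡ 42^2 = 1764 ≡ 15
13 = 8 + 4 + 1, so 9^13 ≡ 15·42·9 ≡ 52 (mod 53)
R · y^e mod p:
42^2 = 1764 ≡ 15
42^4 ≡ 15^2 = 225 ≡ 13
42^8 ≡ 13^2 = 169 ≡ 10
14 = 8 + 4 + 2, so 42^14 ≡ 10·13·15 ≡ 42 (mod 53)
24·42 = 1008 ≡ 1 (mod 53)
52 ≠ 1; the check fails.

no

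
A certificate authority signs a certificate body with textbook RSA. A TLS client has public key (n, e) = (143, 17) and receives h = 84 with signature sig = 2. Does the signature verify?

sig^2 ≡ 2^2 = 4
sig^4 ≡ 4^2 = 16
sig^8 ≡ 16^2 = 256 ≡ 113
sig^16 ≡ 113^2 = 12769 ≡ 42
17 = 16 + 1, so sig^17 ≡ 42·2 ≡ 84 (mod 143)
sig^17 mod 143 = 84 matches h.

verifies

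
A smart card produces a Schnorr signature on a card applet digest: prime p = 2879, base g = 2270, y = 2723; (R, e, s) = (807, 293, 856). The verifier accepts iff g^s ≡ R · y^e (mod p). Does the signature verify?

g^s mod p:
2270^856 mod 2879 = 2692
R · y^e mod p:
2723^293 mod 2879 = 1227
807·1227 = 990189 ≡ 2692 (mod 2879)
2692 ≡ 2692 (mod 2879); signature holds.

verifies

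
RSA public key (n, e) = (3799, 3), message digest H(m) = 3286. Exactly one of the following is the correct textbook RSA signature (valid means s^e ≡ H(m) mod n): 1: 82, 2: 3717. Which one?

Candidate 1: 82^2 = 6724 ≡ 2925; 3 = 2 + 1, so 82^3 ≡ 2925·82 ≡ 513 (mod 3799)
Candidate 2: 3717^2 = 13816089 ≡ 2925; 3 = 2 + 1, so 3717^3 ≡ 2925·3717 ≡ 3286 (mod 3799)
  → matches H(m) = 3286

2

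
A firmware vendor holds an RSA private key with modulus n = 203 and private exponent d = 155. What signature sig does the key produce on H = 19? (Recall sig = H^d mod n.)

H^2 ≡ 19^2 = 361 ≡ 158
H^4 ≡ 158^2 = 24964 ≡ 198
H^8 ≡ 198^2 = 39204 ≡ 25
H^16 ≡ 25^2 = 625 ≡ 16
H^32 ≡ 16^2 = 256 ≡ 53
H^64 ≡ 53^2 = 2809 ≡ 170
H^128 ≡ 170^2 = 28900 ≡ 74
155 = 128 + 16 + 8 + 2 + 1, so H^155 ≡ 74·16·25·158·19 ≡ 10 (mod 203)

10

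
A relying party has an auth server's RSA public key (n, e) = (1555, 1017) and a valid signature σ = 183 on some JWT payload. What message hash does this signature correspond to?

798

Squares mod 1555: σ^1≡183, σ^2≡834, σ^4≡471, σ^8≡1031, σ^16≡896, σ^32≡436, σ^64≡386, σ^128≡1271, σ^256≡1351, σ^512≡1186
1017 = 512 + 256 + 128 + 64 + 32 + 16 + 8 + 1, so σ^1017 ≡ 1186·1351·1271·386·436·896·1031·183 ≡ 798 (mod 1555)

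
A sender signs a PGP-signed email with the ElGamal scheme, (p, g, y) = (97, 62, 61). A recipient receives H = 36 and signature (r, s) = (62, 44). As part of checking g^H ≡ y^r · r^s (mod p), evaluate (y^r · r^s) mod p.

61^2 = 3721 ≡ 35
61^4 ≡ 35^2 = 1225 ≡ 61
61^8 ≡ 61^2 = 3721 ≡ 35
61^16 ≡ 35^2 = 1225 ≡ 61
61^32 ≡ 61^2 = 3721 ≡ 35
62 = 32 + 16 + 8 + 4 + 2, so 61^62 ≡ 35·61·35·61·35 ≡ 35 (mod 97)
62^2 = 3844 ≡ 61
62^4 ≡ 61^2 = 3721 ≡ 35
62^8 ≡ 35^2 = 1225 ≡ 61
62^16 ≡ 61^2 = 3721 ≡ 35
62^32 ≡ 35^2 = 1225 ≡ 61
44 = 32 + 8 + 4, so 62^44 ≡ 61·61·35 ≡ 61 (mod 97)
y^r · r^s ≡ 35·61 = 2135 ≡ 1 (mod 97)

1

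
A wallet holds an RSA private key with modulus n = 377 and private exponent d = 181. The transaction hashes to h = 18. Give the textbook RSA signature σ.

356

Squares mod 377: h^1≡18, h^2≡324, h^4≡170, h^8≡248, h^16≡53, h^32≡170, h^64≡248, h^128≡53
181 = 128 + 32 + 16 + 4 + 1, so h^181 ≡ 53·170·53·170·18 ≡ 356 (mod 377)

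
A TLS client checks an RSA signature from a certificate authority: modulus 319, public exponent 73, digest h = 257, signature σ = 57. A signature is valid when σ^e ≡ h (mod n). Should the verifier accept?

reject

σ^2 ≡ 57^2 = 3249 ≡ 59
σ^4 ≡ 59^2 = 3481 ≡ 291
σ^8 ≡ 291^2 = 84681 ≡ 146
σ^16 ≡ 146^2 = 21316 ≡ 262
σ^32 ≡ 262^2 = 68644 ≡ 59
σ^64 ≡ 59^2 = 3481 ≡ 291
73 = 64 + 8 + 1, so σ^73 ≡ 291·146·57 ≡ 173 (mod 319)
The recovered value 173 does not match the digest 257.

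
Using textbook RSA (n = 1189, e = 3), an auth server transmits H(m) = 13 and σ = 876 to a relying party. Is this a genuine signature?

genuine

σ^3 mod 1189 = 13
Since 13 equals the digest 13, verification succeeds.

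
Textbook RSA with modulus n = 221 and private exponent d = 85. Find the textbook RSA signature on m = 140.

140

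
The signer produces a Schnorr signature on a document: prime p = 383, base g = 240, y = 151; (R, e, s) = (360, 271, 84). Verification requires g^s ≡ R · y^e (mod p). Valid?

yes

g^s mod p:
Squares mod 383: 240^1≡240, 240^2≡150, 240^4≡286, 240^8≡217, 240^16≡363, 240^32≡17, 240^64≡289
84 = 64 + 16 + 4, so 240^84 ≡ 289·363·286 ≡ 331 (mod 383)
R · y^e mod p:
Squares mod 383: 151^1≡151, 151^2≡204, 151^4≡252, 151^8≡309, 151^16≡114, 151^32≡357, 151^64≡293, 151^128≡57, 151^256≡185
271 = 256 + 8 + 4 + 2 + 1, so 151^271 ≡ 185·309·252·204·151 ≡ 302 (mod 383)
360·302 = 108720 ≡ 331 (mod 383)
331 ≡ 331 (mod 383); signature holds.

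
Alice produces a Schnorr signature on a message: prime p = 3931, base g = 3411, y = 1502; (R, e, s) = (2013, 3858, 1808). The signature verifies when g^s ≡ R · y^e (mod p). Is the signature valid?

invalid

g^s mod p:
3411^1808 mod 3931 = 1810
R · y^e mod p:
1502^3858 mod 3931 = 1360
2013·1360 = 2737680 ≡ 1704 (mod 3931)
1810 ≠ 1704; the check fails.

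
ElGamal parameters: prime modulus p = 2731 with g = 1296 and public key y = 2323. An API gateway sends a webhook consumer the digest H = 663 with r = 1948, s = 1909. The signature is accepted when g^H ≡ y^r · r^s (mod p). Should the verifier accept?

accept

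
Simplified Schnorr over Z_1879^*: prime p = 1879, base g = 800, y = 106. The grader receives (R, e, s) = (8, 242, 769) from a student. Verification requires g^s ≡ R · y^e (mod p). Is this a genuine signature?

g^s mod p:
Squares mod 1879: 800^1≡800, 800^2≡1140, 800^4≡1211, 800^8≡901, 800^16≡73, 800^32≡1571, 800^64≡914, 800^128≡1120, 800^256≡1107, 800^512≡341
769 = 512 + 256 + 1, so 800^769 ≡ 341·1107·800 ≡ 478 (mod 1879)
R · y^e mod p:
Squares mod 1879: 106^1≡106, 106^2≡1841, 106^4≡1444, 106^8≡1325, 106^16≡639, 106^32≡578, 106^64≡1501, 106^128≡80
242 = 128 + 64 + 32 + 16 + 2, so 106^242 ≡ 80·1501·578·639·1841 ≡ 1469 (mod 1879)
8·1469 = 11752 ≡ 478 (mod 1879)
478 ≡ 478 (mod 1879); signature holds.

genuine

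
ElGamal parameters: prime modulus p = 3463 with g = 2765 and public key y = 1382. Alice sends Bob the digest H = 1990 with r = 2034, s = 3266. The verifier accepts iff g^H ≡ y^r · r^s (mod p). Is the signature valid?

Left side g^H mod p:
Squares mod 3463: 2765^1≡2765, 2765^2≡2384, 2765^4≡673, 2765^8≡2739, 2765^16≡1263, 2765^32≡2189, 2765^64≡2392, 2765^128≡788, 2765^256≡1067, 2765^512≡2625, 2765^1024≡2718
1990 = 1024 + 512 + 256 + 128 + 64 + 4 + 2, so 2765^1990 ≡ 2718·2625·1067·788·2392·673·2384 ≡ 488 (mod 3463)
Right side y^r · r^s mod p:
Squares mod 3463: 1382^1≡1382, 1382^2≡1811, 1382^4≡260, 1382^8≡1803, 1382^16≡2515, 1382^32≡1787, 1382^64≡483, 1382^128≡1268, 1382^256≡992, 1382^512≡572, 1382^1024≡1662
2034 = 1024 + 512 + 256 + 128 + 64 + 32 + 16 + 2, so 1382^2034 ≡ 1662·572·992·1268·483·1787·2515·1811 ≡ 3073 (mod 3463)
Squares mod 3463: 2034^1≡2034, 2034^2≡2334, 2034^4≡257, 2034^8≡252, 2034^16≡1170, 2034^32≡1015, 2034^64≡1714, 2034^128≡1172, 2034^256≡2236, 2034^512≡2587, 2034^1024≡2053, 2034^2048≡338
3266 = 2048 + 1024 + 128 + 64 + 2, so 2034^3266 ≡ 338·2053·1172·1714·2334 ≡ 496 (mod 3463)
3073·496 = 1524208 ≡ 488 (mod 3463)
488 ≡ 488 (mod 3463), so the signature is genuine.

valid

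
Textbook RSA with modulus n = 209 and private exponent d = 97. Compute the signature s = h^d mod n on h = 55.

h^97 mod 209 = 176

176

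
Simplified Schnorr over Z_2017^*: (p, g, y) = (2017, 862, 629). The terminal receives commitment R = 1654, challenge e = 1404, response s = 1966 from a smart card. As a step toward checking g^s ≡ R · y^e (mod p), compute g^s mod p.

862^1966 mod 2017 = 331

331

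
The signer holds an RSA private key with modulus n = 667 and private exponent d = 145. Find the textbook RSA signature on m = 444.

m^2 ≡ 444^2 = 197136 ≡ 371
m^4 ≡ 371^2 = 137641 ≡ 239
m^8 ≡ 239^2 = 57121 ≡ 426
m^16 ≡ 426^2 = 181476 ≡ 52
m^32 ≡ 52^2 = 2704 ≡ 36
m^64 ≡ 36^2 = 1296 ≡ 629
m^128 ≡ 629^2 = 395641 ≡ 110
145 = 128 + 16 + 1, so m^145 ≡ 110·52·444 ≡ 411 (mod 667)

411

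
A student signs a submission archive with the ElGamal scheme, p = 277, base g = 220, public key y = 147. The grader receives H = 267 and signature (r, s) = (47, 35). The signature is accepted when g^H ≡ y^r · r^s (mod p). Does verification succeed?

passes

Left side g^H mod p:
220^267 mod 277 = 146
Right side y^r · r^s mod p:
147^47 mod 277 = 252
47^35 mod 277 = 249
252·249 = 62748 ≡ 146 (mod 277)
146 ≡ 146 (mod 277), so the signature is genuine.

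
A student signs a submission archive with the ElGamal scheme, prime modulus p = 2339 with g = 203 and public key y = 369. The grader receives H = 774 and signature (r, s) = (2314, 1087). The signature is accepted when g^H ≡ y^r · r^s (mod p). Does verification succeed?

Left side g^H mod p:
203^2 = 41209 ≡ 1446
203^4 ≡ 1446^2 = 2090916 ≡ 2189
203^8 ≡ 2189^2 = 4791721 ≡ 1449
203^16 ≡ 1449^2 = 2099601 ≡ 1518
203^32 ≡ 1518^2 = 2304324 ≡ 409
203^64 ≡ 409^2 = 167281 ≡ 1212
203^128 ≡ 1212^2 = 1468944 ≡ 52
203^256 ≡ 52^2 = 2704 ≡ 365
203^512 ≡ 365^2 = 133225 ≡ 2241
774 = 512 + 256 + 4 + 2, so 203^774 ≡ 2241·365·2189·1446 ≡ 881 (mod 2339)
Right side y^r · r^s mod p:
369^2 = 136161 ≡ 499
369^4 ≡ 499^2 = 249001 ≡ 1067
369^8 ≡ 1067^2 = 1138489 ≡ 1735
369^16 ≡ 1735^2 = 3010225 ≡ 2271
369^32 ≡ 2271^2 = 5157441 ≡ 2285
369^64 ≡ 2285^2 = 5221225 ≡ 577
369^128 ≡ 577^2 = 332929 ≡ 791
369^256 ≡ 791^2 = 625681 ≡ 1168
369^512 ≡ 1168^2 = 1364224 ≡ 587
369^1024 ≡ 587^2 = 344569 ≡ 736
369^2048 ≡ 736^2 = 541696 ≡ 1387
2314 = 2048 + 256 + 8 + 2, so 369^2314 ≡ 1387·1168·1735·499 ≡ 1224 (mod 2339)
2314^2 = 5354596 ≡ 625
2314^4 ≡ 625^2 = 390625 ≡ 12
2314^8 ≡ 12^2 = 144
2314^16 ≡ 144^2 = 20736 ≡ 2024
2314^32 ≡ 2024^2 = 4096576 ≡ 987
2314^64 ≡ 987^2 = 974169 ≡ 1145
2314^128 ≡ 1145^2 = 1311025 ≡ 1185
2314^256 ≡ 1185^2 = 1404225 ≡ 825
2314^512 ≡ 825^2 = 680625 ≡ 2315
2314^1024 ≡ 2315^2 = 5359225 ≡ 576
1087 = 1024 + 32 + 16 + 8 + 4 + 2 + 1, so 2314^1087 ≡ 576·987·2024·144·12·625·2314 ≡ 2155 (mod 2339)
1224·2155 = 2637720 ≡ 1667 (mod 2339)
881 ≠ 1667, so verification fails.

fails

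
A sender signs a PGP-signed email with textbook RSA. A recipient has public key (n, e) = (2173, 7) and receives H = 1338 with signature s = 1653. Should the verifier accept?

s^2 ≡ 1653^2 = 2732409 ≡ 948
s^4 ≡ 948^2 = 898704 ≡ 1255
7 = 4 + 2 + 1, so s^7 ≡ 1255·948·1653 ≡ 1338 (mod 2173)
Since 1338 equals the digest 1338, verification succeeds.

accept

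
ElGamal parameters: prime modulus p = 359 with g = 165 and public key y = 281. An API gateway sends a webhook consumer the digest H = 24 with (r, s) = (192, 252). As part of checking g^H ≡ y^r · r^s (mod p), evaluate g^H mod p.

173

165^2 = 27225 ≡ 300
165^4 ≡ 300^2 = 90000 ≡ 250
165^8 ≡ 250^2 = 62500 ≡ 34
165^16 ≡ 34^2 = 1156 ≡ 79
24 = 16 + 8, so 165^24 ≡ 79·34 ≡ 173 (mod 359)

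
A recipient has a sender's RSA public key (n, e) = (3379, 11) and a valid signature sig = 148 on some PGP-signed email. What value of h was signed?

1840

sig^2 ≡ 148^2 = 21904 ≡ 1630
sig^4 ≡ 1630^2 = 2656900 ≡ 1006
sig^8 ≡ 1006^2 = 1012036 ≡ 1715
11 = 8 + 2 + 1, so sig^11 ≡ 1715·1630·148 ≡ 1840 (mod 3379)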